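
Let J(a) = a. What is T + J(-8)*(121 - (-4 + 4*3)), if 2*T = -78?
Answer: -943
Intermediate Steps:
T = -39 (T = (½)*(-78) = -39)
T + J(-8)*(121 - (-4 + 4*3)) = -39 - 8*(121 - (-4 + 4*3)) = -39 - 8*(121 - (-4 + 12)) = -39 - 8*(121 - 1*8) = -39 - 8*(121 - 8) = -39 - 8*113 = -39 - 904 = -943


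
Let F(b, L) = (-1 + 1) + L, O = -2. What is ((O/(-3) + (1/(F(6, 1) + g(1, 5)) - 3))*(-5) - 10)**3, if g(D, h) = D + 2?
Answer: 125/1728 ≈ 0.072338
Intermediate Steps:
g(D, h) = 2 + D
F(b, L) = L (F(b, L) = 0 + L = L)
((O/(-3) + (1/(F(6, 1) + g(1, 5)) - 3))*(-5) - 10)**3 = ((-2/(-3) + (1/(1 + (2 + 1)) - 3))*(-5) - 10)**3 = ((-2*(-1/3) + (1/(1 + 3) - 3))*(-5) - 10)**3 = ((2/3 + (1/4 - 3))*(-5) - 10)**3 = ((2/3 - 11/4)*(-5) - 10)**3 = (-25/12*(-5) - 10)**3 = (125/12 - 10)**3 = (5/12)**3 = 125/1728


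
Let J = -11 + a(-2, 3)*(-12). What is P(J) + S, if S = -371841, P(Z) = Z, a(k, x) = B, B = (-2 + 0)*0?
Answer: -371852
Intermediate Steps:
B = 0 (B = -2*0 = 0)
a(k, x) = 0
J = -11 (J = -11 + 0*(-12) = -11 + 0 = -11)
P(J) + S = -11 - 371841 = -371852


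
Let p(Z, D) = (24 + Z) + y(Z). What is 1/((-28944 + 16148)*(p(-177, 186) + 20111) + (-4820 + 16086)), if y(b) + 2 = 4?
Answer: -1/255396894 ≈ -3.9155e-9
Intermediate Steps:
y(b) = 2 (y(b) = -2 + 4 = 2)
p(Z, D) = 26 + Z (p(Z, D) = (24 + Z) + 2 = 26 + Z)
1/((-28944 + 16148)*(p(-177, 186) + 20111) + (-4820 + 16086)) = 1/((-28944 + 16148)*((26 - 177) + 20111) + (-4820 + 16086)) = 1/(-12796*(-151 + 20111) + 11266) = 1/(-12796*19960 + 11266) = 1/(-255408160 + 11266) = 1/(-255396894) = -1/255396894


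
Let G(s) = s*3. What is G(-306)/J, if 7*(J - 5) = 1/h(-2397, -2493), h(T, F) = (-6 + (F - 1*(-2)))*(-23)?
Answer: -184525803/1005043 ≈ -183.60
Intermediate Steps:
G(s) = 3*s
h(T, F) = 92 - 23*F (h(T, F) = (-6 + (F + 2))*(-23) = (-6 + (2 + F))*(-23) = (-4 + F)*(-23) = 92 - 23*F)
J = 2010086/402017 (J = 5 + 1/(7*(92 - 23*(-2493))) = 5 + 1/(7*(92 + 57339)) = 5 + (⅐)/57431 = 5 + (⅐)*(1/57431) = 5 + 1/402017 = 2010086/402017 ≈ 5.0000)
G(-306)/J = (3*(-306))/(2010086/402017) = -918*402017/2010086 = -184525803/1005043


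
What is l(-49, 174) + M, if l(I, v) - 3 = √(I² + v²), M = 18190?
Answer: 18193 + √32677 ≈ 18374.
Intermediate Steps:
l(I, v) = 3 + √(I² + v²)
l(-49, 174) + M = (3 + √((-49)² + 174²)) + 18190 = (3 + √(2401 + 30276)) + 18190 = (3 + √32677) + 18190 = 18193 + √32677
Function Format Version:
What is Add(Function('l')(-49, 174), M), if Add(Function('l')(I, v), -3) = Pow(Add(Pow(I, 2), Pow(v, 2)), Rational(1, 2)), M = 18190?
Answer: Add(18193, Pow(32677, Rational(1, 2))) ≈ 18374.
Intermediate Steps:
Function('l')(I, v) = Add(3, Pow(Add(Pow(I, 2), Pow(v, 2)), Rational(1, 2)))
Add(Function('l')(-49, 174), M) = Add(Add(3, Pow(Add(Pow(-49, 2), Pow(174, 2)), Rational(1, 2))), 18190) = Add(Add(3, Pow(Add(2401, 30276), Rational(1, 2))), 18190) = Add(Add(3, Pow(32677, Rational(1, 2))), 18190) = Add(18193, Pow(32677, Rational(1, 2)))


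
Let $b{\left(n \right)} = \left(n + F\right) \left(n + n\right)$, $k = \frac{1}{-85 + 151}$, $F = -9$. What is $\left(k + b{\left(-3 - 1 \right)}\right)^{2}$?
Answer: $\frac{47128225}{4356} \approx 10819.0$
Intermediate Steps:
$k = \frac{1}{66} \approx 0.015152$
$b{\left(n \right)} = 2 n \left(-9 + n\right)$ ($b{\left(n \right)} = \left(n - 9\right) \left(n + n\right) = \left(-9 + n\right) 2 n = 2 n \left(-9 + n\right)$)
$\left(k + b{\left(-3 - 1 \right)}\right)^{2} = \left(\frac{1}{66} + 2 \left(-3 - 1\right) \left(-9 - 4\right)\right)^{2} = \left(\frac{1}{66} + 2 \left(-4\right) \left(-9 - 4\right)\right)^{2} = \left(\frac{1}{66} + 2 \left(-4\right) \left(-13\right)\right)^{2} = \left(\frac{1}{66} + 104\right)^{2} = \left(\frac{6865}{66}\right)^{2} = \frac{47128225}{4356}$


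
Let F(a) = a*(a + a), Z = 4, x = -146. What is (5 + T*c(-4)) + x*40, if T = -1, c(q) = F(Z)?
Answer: -5867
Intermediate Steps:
F(a) = 2*a² (F(a) = a*(2*a) = 2*a²)
c(q) = 32 (c(q) = 2*4² = 2*16 = 32)
(5 + T*c(-4)) + x*40 = (5 - 1*32) - 146*40 = (5 - 32) - 5840 = -27 - 5840 = -5867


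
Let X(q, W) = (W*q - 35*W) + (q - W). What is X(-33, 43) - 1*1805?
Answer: -4805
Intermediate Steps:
X(q, W) = q - 36*W + W*q (X(q, W) = (-35*W + W*q) + (q - W) = q - 36*W + W*q)
X(-33, 43) - 1*1805 = (-33 - 36*43 + 43*(-33)) - 1*1805 = (-33 - 1548 - 1419) - 1805 = -3000 - 1805 = -4805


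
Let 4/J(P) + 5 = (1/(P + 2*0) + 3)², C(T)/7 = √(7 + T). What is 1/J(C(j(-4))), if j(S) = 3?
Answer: 1961/1960 + 3*√10/140 ≈ 1.0683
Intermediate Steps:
C(T) = 7*√(7 + T)
J(P) = 4/(-5 + (3 + 1/P)²) (J(P) = 4/(-5 + (1/(P + 2*0) + 3)²) = 4/(-5 + (1/(P + 0) + 3)²) = 4/(-5 + (1/P + 3)²) = 4/(-5 + (3 + 1/P)²))
1/J(C(j(-4))) = 1/(4*(7*√(7 + 3))²/(1 + 4*(7*√(7 + 3))² + 6*(7*√(7 + 3)))) = 1/(4*(7*√10)²/(1 + 4*(7*√10)² + 6*(7*√10))) = 1/(4*490/(1 + 4*490 + 42*√10)) = 1/(4*490/(1 + 1960 + 42*√10)) = 1/(4*490/(1961 + 42*√10)) = 1/(1960/(1961 + 42*√10)) = 1961/1960 + 3*√10/140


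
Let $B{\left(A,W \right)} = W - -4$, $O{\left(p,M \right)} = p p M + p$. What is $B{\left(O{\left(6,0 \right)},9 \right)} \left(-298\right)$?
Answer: $-3874$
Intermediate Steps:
$O{\left(p,M \right)} = p + M p^{2}$ ($O{\left(p,M \right)} = p^{2} M + p = M p^{2} + p = p + M p^{2}$)
$B{\left(A,W \right)} = 4 + W$ ($B{\left(A,W \right)} = W + 4 = 4 + W$)
$B{\left(O{\left(6,0 \right)},9 \right)} \left(-298\right) = \left(4 + 9\right) \left(-298\right) = 13 \left(-298\right) = -3874$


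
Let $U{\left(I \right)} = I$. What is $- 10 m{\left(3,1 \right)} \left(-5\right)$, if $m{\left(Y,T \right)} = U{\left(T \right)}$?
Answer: $50$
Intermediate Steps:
$m{\left(Y,T \right)} = T$
$- 10 m{\left(3,1 \right)} \left(-5\right) = \left(-10\right) 1 \left(-5\right) = \left(-10\right) \left(-5\right) = 50$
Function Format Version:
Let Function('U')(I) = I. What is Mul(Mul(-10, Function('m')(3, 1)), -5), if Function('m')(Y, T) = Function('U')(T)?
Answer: 50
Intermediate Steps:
Function('m')(Y, T) = T
Mul(Mul(-10, Function('m')(3, 1)), -5) = Mul(Mul(-10, 1), -5) = Mul(-10, -5) = 50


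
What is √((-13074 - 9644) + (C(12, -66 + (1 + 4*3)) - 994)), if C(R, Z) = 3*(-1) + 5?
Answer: I*√23710 ≈ 153.98*I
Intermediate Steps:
C(R, Z) = 2 (C(R, Z) = -3 + 5 = 2)
√((-13074 - 9644) + (C(12, -66 + (1 + 4*3)) - 994)) = √((-13074 - 9644) + (2 - 994)) = √(-22718 - 992) = √(-23710) = I*√23710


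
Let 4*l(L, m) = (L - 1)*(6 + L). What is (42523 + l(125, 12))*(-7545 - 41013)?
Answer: -2262025872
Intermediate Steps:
l(L, m) = (-1 + L)*(6 + L)/4 (l(L, m) = ((L - 1)*(6 + L))/4 = ((-1 + L)*(6 + L))/4 = (-1 + L)*(6 + L)/4)
(42523 + l(125, 12))*(-7545 - 41013) = (42523 + (-3/2 + (1/4)*125**2 + (5/4)*125))*(-7545 - 41013) = (42523 + (-3/2 + (1/4)*15625 + 625/4))*(-48558) = (42523 + (-3/2 + 15625/4 + 625/4))*(-48558) = (42523 + 4061)*(-48558) = 46584*(-48558) = -2262025872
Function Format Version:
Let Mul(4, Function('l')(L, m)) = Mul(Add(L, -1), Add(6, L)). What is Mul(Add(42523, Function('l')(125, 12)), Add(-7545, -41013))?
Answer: -2262025872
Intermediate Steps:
Function('l')(L, m) = Mul(Rational(1, 4), Add(-1, L), Add(6, L)) (Function('l')(L, m) = Mul(Rational(1, 4), Mul(Add(L, -1), Add(6, L))) = Mul(Rational(1, 4), Mul(Add(-1, L), Add(6, L))) = Mul(Rational(1, 4), Add(-1, L), Add(6, L)))
Mul(Add(42523, Function('l')(125, 12)), Add(-7545, -41013)) = Mul(Add(42523, Add(Rational(-3, 2), Mul(Rational(1, 4), Pow(125, 2)), Mul(Rational(5, 4), 125))), Add(-7545, -41013)) = Mul(Add(42523, Add(Rational(-3, 2), Mul(Rational(1, 4), 15625), Rational(625, 4))), -48558) = Mul(Add(42523, Add(Rational(-3, 2), Rational(15625, 4), Rational(625, 4))), -48558) = Mul(Add(42523, 4061), -48558) = Mul(46584, -48558) = -2262025872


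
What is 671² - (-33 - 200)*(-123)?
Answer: 421582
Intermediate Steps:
671² - (-33 - 200)*(-123) = 450241 - (-233)*(-123) = 450241 - 1*28659 = 450241 - 28659 = 421582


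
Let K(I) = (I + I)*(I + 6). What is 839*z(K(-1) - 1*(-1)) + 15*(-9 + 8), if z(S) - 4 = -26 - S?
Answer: -10922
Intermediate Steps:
K(I) = 2*I*(6 + I) (K(I) = (2*I)*(6 + I) = 2*I*(6 + I))
z(S) = -22 - S (z(S) = 4 + (-26 - S) = -22 - S)
839*z(K(-1) - 1*(-1)) + 15*(-9 + 8) = 839*(-22 - (2*(-1)*(6 - 1) - 1*(-1))) + 15*(-9 + 8) = 839*(-22 - (2*(-1)*5 + 1)) + 15*(-1) = 839*(-22 - (-10 + 1)) - 15 = 839*(-22 - 1*(-9)) - 15 = 839*(-22 + 9) - 15 = 839*(-13) - 15 = -10907 - 15 = -10922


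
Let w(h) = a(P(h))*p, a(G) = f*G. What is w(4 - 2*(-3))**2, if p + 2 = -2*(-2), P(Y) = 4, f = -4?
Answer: 1024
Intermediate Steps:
a(G) = -4*G
p = 2 (p = -2 - 2*(-2) = -2 + 4 = 2)
w(h) = -32 (w(h) = -4*4*2 = -16*2 = -32)
w(4 - 2*(-3))**2 = (-32)**2 = 1024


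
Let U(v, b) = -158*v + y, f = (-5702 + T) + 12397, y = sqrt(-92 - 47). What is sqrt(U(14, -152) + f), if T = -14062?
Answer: sqrt(-9579 + I*sqrt(139)) ≈ 0.0602 + 97.872*I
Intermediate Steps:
y = I*sqrt(139) (y = sqrt(-139) = I*sqrt(139) ≈ 11.79*I)
f = -7367 (f = (-5702 - 14062) + 12397 = -19764 + 12397 = -7367)
U(v, b) = -158*v + I*sqrt(139)
sqrt(U(14, -152) + f) = sqrt((-158*14 + I*sqrt(139)) - 7367) = sqrt((-2212 + I*sqrt(139)) - 7367) = sqrt(-9579 + I*sqrt(139))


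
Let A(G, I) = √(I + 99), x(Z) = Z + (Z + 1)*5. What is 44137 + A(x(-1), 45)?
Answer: 44149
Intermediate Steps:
x(Z) = 5 + 6*Z (x(Z) = Z + (1 + Z)*5 = Z + (5 + 5*Z) = 5 + 6*Z)
A(G, I) = √(99 + I)
44137 + A(x(-1), 45) = 44137 + √(99 + 45) = 44137 + √144 = 44137 + 12 = 44149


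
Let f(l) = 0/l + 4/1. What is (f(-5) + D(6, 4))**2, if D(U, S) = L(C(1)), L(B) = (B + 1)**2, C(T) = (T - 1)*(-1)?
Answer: 25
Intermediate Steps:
f(l) = 4 (f(l) = 0 + 4*1 = 0 + 4 = 4)
C(T) = 1 - T (C(T) = (-1 + T)*(-1) = 1 - T)
L(B) = (1 + B)**2
D(U, S) = 1 (D(U, S) = (1 + (1 - 1*1))**2 = (1 + (1 - 1))**2 = (1 + 0)**2 = 1**2 = 1)
(f(-5) + D(6, 4))**2 = (4 + 1)**2 = 5**2 = 25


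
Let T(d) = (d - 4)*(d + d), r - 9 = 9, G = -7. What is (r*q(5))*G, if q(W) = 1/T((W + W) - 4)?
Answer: -21/4 ≈ -5.2500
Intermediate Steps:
r = 18 (r = 9 + 9 = 18)
T(d) = 2*d*(-4 + d) (T(d) = (-4 + d)*(2*d) = 2*d*(-4 + d))
q(W) = 1/(2*(-8 + 2*W)*(-4 + 2*W)) (q(W) = 1/(2*((W + W) - 4)*(-4 + ((W + W) - 4))) = 1/(2*(2*W - 4)*(-4 + (2*W - 4))) = 1/(2*(-4 + 2*W)*(-4 + (-4 + 2*W))) = 1/(2*(-4 + 2*W)*(-8 + 2*W)) = 1/(2*(-8 + 2*W)*(-4 + 2*W)))
(r*q(5))*G = (18*(1/(8*(-4 + 5)*(-2 + 5))))*(-7) = (18*((1/8)/(1*3)))*(-7) = (18*((1/8)*1*(1/3)))*(-7) = (18*(1/24))*(-7) = (3/4)*(-7) = -21/4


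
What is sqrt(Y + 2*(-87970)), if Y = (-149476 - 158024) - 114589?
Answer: I*sqrt(598029) ≈ 773.32*I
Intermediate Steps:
Y = -422089 (Y = -307500 - 114589 = -422089)
sqrt(Y + 2*(-87970)) = sqrt(-422089 + 2*(-87970)) = sqrt(-422089 - 175940) = sqrt(-598029) = I*sqrt(598029)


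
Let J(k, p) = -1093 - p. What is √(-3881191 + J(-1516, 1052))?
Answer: 2*I*√970834 ≈ 1970.6*I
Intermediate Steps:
√(-3881191 + J(-1516, 1052)) = √(-3881191 + (-1093 - 1*1052)) = √(-3881191 + (-1093 - 1052)) = √(-3881191 - 2145) = √(-3883336) = 2*I*√970834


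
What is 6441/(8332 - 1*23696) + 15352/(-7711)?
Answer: -285534679/118471804 ≈ -2.4101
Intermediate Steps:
6441/(8332 - 1*23696) + 15352/(-7711) = 6441/(8332 - 23696) + 15352*(-1/7711) = 6441/(-15364) - 15352/7711 = 6441*(-1/15364) - 15352/7711 = -6441/15364 - 15352/7711 = -285534679/118471804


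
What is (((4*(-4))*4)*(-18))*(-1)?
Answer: -1152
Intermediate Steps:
(((4*(-4))*4)*(-18))*(-1) = (-16*4*(-18))*(-1) = -64*(-18)*(-1) = 1152*(-1) = -1152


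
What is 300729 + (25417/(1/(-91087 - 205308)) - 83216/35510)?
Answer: -133751450898038/17755 ≈ -7.5332e+9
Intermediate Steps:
300729 + (25417/(1/(-91087 - 205308)) - 83216/35510) = 300729 + (25417/(1/(-296395)) - 83216*1/35510) = 300729 + (25417/(-1/296395) - 41608/17755) = 300729 + (25417*(-296395) - 41608/17755) = 300729 + (-7533471715 - 41608/17755) = 300729 - 133756790341433/17755 = -133751450898038/17755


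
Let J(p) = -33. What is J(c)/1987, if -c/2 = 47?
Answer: -33/1987 ≈ -0.016608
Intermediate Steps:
c = -94 (c = -2*47 = -94)
J(c)/1987 = -33/1987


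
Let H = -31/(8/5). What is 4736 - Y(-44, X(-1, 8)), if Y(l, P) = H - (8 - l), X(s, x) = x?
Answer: 38459/8 ≈ 4807.4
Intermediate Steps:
H = -155/8 (H = -31/(8*(⅕)) = -31/8/5 = -31*5/8 = -155/8 ≈ -19.375)
Y(l, P) = -219/8 + l (Y(l, P) = -155/8 - (8 - l) = -155/8 + (-8 + l) = -219/8 + l)
4736 - Y(-44, X(-1, 8)) = 4736 - (-219/8 - 44) = 4736 - 1*(-571/8) = 4736 + 571/8 = 38459/8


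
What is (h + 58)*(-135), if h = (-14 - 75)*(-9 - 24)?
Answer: -404325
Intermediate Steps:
h = 2937 (h = -89*(-33) = 2937)
(h + 58)*(-135) = (2937 + 58)*(-135) = 2995*(-135) = -404325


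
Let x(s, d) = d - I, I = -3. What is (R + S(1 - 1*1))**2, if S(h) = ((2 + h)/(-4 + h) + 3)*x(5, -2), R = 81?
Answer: 27889/4 ≈ 6972.3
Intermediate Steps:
x(s, d) = 3 + d (x(s, d) = d - 1*(-3) = d + 3 = 3 + d)
S(h) = 3 + (2 + h)/(-4 + h) (S(h) = ((2 + h)/(-4 + h) + 3)*(3 - 2) = ((2 + h)/(-4 + h) + 3)*1 = (3 + (2 + h)/(-4 + h))*1 = 3 + (2 + h)/(-4 + h))
(R + S(1 - 1*1))**2 = (81 + 2*(-5 + 2*(1 - 1*1))/(-4 + (1 - 1*1)))**2 = (81 + 2*(-5 + 2*(1 - 1))/(-4 + (1 - 1)))**2 = (81 + 2*(-5 + 2*0)/(-4 + 0))**2 = (81 + 2*(-5 + 0)/(-4))**2 = (81 + 2*(-1/4)*(-5))**2 = (81 + 5/2)**2 = (167/2)**2 = 27889/4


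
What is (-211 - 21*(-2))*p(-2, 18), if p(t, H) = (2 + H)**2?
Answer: -67600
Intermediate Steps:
(-211 - 21*(-2))*p(-2, 18) = (-211 - 21*(-2))*(2 + 18)**2 = (-211 + 42)*20**2 = -169*400 = -67600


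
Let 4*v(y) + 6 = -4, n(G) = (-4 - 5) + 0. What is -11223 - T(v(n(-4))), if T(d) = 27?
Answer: -11250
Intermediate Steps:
n(G) = -9 (n(G) = -9 + 0 = -9)
v(y) = -5/2 (v(y) = -3/2 + (¼)*(-4) = -3/2 - 1 = -5/2)
-11223 - T(v(n(-4))) = -11223 - 1*27 = -11223 - 27 = -11250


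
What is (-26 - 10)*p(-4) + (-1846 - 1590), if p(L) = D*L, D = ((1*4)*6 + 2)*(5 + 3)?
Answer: 26516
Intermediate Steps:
D = 208 (D = (4*6 + 2)*8 = (24 + 2)*8 = 26*8 = 208)
p(L) = 208*L
(-26 - 10)*p(-4) + (-1846 - 1590) = (-26 - 10)*(208*(-4)) + (-1846 - 1590) = -36*(-832) - 3436 = 29952 - 3436 = 26516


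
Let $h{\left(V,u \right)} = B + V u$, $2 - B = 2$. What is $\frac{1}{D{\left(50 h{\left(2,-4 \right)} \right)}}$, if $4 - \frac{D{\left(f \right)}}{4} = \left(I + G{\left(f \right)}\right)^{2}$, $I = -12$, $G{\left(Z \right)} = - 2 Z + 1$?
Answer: $- \frac{1}{2490068} \approx -4.016 \cdot 10^{-7}$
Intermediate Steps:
$B = 0$ ($B = 2 - 2 = 0$)
$G{\left(Z \right)} = 1 - 2 Z$
$h{\left(V,u \right)} = V u$ ($h{\left(V,u \right)} = 0 + V u = V u$)
$D{\left(f \right)} = 16 - 4 \left(-11 - 2 f\right)^{2}$ ($D{\left(f \right)} = 16 - 4 \left(-12 - \left(-1 + 2 f\right)\right)^{2} = 16 - 4 \left(-11 - 2 f\right)^{2}$)
$\frac{1}{D{\left(50 h{\left(2,-4 \right)} \right)}} = \frac{1}{16 - 4 \left(11 + 2 \cdot 50 \cdot 2 \left(-4\right)\right)^{2}} = \frac{1}{16 - 4 \left(11 + 2 \cdot 50 \left(-8\right)\right)^{2}} = \frac{1}{16 - 4 \left(11 + 2 \left(-400\right)\right)^{2}} = \frac{1}{16 - 4 \left(11 - 800\right)^{2}} = \frac{1}{16 - 4 \left(-789\right)^{2}} = \frac{1}{16 - 2490084} = \frac{1}{-2490068} = - \frac{1}{2490068}$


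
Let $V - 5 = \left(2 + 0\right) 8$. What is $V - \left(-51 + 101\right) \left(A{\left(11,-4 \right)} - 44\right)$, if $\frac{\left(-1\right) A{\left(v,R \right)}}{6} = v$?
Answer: $5521$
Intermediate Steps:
$A{\left(v,R \right)} = - 6 v$
$V = 21$ ($V = 5 + \left(2 + 0\right) 8 = 5 + 2 \cdot 8 = 5 + 16 = 21$)
$V - \left(-51 + 101\right) \left(A{\left(11,-4 \right)} - 44\right) = 21 - \left(-51 + 101\right) \left(\left(-6\right) 11 - 44\right) = 21 - 50 \left(-66 - 44\right) = 21 - 50 \left(-110\right) = 21 - -5500 = 21 + 5500 = 5521$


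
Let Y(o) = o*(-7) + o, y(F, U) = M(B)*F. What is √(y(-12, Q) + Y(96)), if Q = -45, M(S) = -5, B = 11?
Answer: 2*I*√129 ≈ 22.716*I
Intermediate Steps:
y(F, U) = -5*F
Y(o) = -6*o (Y(o) = -7*o + o = -6*o)
√(y(-12, Q) + Y(96)) = √(-5*(-12) - 6*96) = √(60 - 576) = √(-516) = 2*I*√129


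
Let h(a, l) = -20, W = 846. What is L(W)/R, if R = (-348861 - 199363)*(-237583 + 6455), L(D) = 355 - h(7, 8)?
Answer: 375/126709916672 ≈ 2.9595e-9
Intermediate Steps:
L(D) = 375 (L(D) = 355 - 1*(-20) = 355 + 20 = 375)
R = 126709916672 (R = -548224*(-231128) = 126709916672)
L(W)/R = 375/126709916672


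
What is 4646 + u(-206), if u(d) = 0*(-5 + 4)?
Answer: 4646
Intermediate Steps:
u(d) = 0 (u(d) = 0*(-1) = 0)
4646 + u(-206) = 4646 + 0 = 4646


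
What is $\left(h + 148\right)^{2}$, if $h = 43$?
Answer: $36481$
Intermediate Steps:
$\left(h + 148\right)^{2} = \left(43 + 148\right)^{2} = 191^{2} = 36481$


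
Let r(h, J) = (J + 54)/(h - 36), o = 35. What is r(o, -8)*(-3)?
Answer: 138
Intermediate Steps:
r(h, J) = (54 + J)/(-36 + h)
r(o, -8)*(-3) = ((54 - 8)/(-36 + 35))*(-3) = (46/(-1))*(-3) = -1*46*(-3) = -46*(-3) = 138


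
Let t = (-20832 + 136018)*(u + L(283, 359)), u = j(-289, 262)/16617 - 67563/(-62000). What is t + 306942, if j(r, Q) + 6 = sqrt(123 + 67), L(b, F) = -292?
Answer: -5701063404558999/171709000 + 115186*sqrt(190)/16617 ≈ -3.3202e+7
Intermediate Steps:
j(r, Q) = -6 + sqrt(190) (j(r, Q) = -6 + sqrt(123 + 67) = -6 + sqrt(190))
u = 374107457/343418000 + sqrt(190)/16617 (u = (-6 + sqrt(190))/16617 - 67563/(-62000) = (-6 + sqrt(190))*(1/16617) - 67563*(-1/62000) = (-2/5539 + sqrt(190)/16617) + 67563/62000 = 374107457/343418000 + sqrt(190)/16617 ≈ 1.0902)
t = -5753768108436999/171709000 + 115186*sqrt(190)/16617 (t = (-20832 + 136018)*((374107457/343418000 + sqrt(190)/16617) - 292) = 115186*(-99903948543/343418000 + sqrt(190)/16617) = -5753768108436999/171709000 + 115186*sqrt(190)/16617 ≈ -3.3509e+7)
t + 306942 = (-5753768108436999/171709000 + 115186*sqrt(190)/16617) + 306942 = -5701063404558999/171709000 + 115186*sqrt(190)/16617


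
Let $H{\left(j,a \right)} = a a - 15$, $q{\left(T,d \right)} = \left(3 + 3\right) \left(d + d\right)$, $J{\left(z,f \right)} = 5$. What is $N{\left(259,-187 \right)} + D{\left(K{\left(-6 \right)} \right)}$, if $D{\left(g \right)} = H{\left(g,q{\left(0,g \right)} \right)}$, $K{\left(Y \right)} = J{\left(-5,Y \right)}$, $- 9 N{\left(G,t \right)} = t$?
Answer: $\frac{32452}{9} \approx 3605.8$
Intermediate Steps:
$N{\left(G,t \right)} = - \frac{t}{9}$
$q{\left(T,d \right)} = 12 d$ ($q{\left(T,d \right)} = 6 \cdot 2 d = 12 d$)
$H{\left(j,a \right)} = -15 + a^{2}$ ($H{\left(j,a \right)} = a^{2} - 15 = -15 + a^{2}$)
$K{\left(Y \right)} = 5$
$D{\left(g \right)} = -15 + 144 g^{2}$ ($D{\left(g \right)} = -15 + \left(12 g\right)^{2} = -15 + 144 g^{2}$)
$N{\left(259,-187 \right)} + D{\left(K{\left(-6 \right)} \right)} = \left(- \frac{1}{9}\right) \left(-187\right) - \left(15 - 144 \cdot 5^{2}\right) = \frac{187}{9} + \left(-15 + 144 \cdot 25\right) = \frac{187}{9} + \left(-15 + 3600\right) = \frac{187}{9} + 3585 = \frac{32452}{9}$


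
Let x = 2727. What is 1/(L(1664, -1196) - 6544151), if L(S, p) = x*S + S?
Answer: -1/2004759 ≈ -4.9881e-7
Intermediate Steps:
L(S, p) = 2728*S (L(S, p) = 2727*S + S = 2728*S)
1/(L(1664, -1196) - 6544151) = 1/(2728*1664 - 6544151) = 1/(4539392 - 6544151) = 1/(-2004759) = -1/2004759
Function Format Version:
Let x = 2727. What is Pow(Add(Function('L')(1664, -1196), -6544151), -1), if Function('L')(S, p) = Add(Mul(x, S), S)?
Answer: Rational(-1, 2004759) ≈ -4.9881e-7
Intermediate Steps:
Function('L')(S, p) = Mul(2728, S) (Function('L')(S, p) = Add(Mul(2727, S), S) = Mul(2728, S))
Pow(Add(Function('L')(1664, -1196), -6544151), -1) = Pow(Add(Mul(2728, 1664), -6544151), -1) = Pow(Add(4539392, -6544151), -1) = Pow(-2004759, -1) = Rational(-1, 2004759)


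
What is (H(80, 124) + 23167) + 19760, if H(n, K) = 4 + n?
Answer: 43011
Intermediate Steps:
(H(80, 124) + 23167) + 19760 = ((4 + 80) + 23167) + 19760 = (84 + 23167) + 19760 = 23251 + 19760 = 43011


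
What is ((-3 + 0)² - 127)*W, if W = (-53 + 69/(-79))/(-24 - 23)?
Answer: -502208/3713 ≈ -135.26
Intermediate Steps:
W = 4256/3713 (W = (-53 + 69*(-1/79))/(-47) = (-53 - 69/79)*(-1/47) = -4256/79*(-1/47) = 4256/3713 ≈ 1.1462)
((-3 + 0)² - 127)*W = ((-3 + 0)² - 127)*(4256/3713) = ((-3)² - 127)*(4256/3713) = (9 - 127)*(4256/3713) = -118*4256/3713 = -502208/3713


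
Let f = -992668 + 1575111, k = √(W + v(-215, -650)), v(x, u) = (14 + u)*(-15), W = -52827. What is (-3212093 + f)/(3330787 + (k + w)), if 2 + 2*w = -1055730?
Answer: -1228450201275/1309394362588 + 438275*I*√43287/1309394362588 ≈ -0.93818 + 6.9639e-5*I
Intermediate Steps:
w = -527866 (w = -1 + (½)*(-1055730) = -1 - 527865 = -527866)
v(x, u) = -210 - 15*u
k = I*√43287 (k = √(-52827 + (-210 - 15*(-650))) = √(-52827 + (-210 + 9750)) = √(-52827 + 9540) = √(-43287) = I*√43287 ≈ 208.06*I)
f = 582443
(-3212093 + f)/(3330787 + (k + w)) = (-3212093 + 582443)/(3330787 + (I*√43287 - 527866)) = -2629650/(3330787 + (-527866 + I*√43287)) = -2629650/(2802921 + I*√43287)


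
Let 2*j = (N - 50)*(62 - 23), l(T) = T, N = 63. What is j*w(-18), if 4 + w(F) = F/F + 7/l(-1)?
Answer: -2535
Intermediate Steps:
j = 507/2 (j = ((63 - 50)*(62 - 23))/2 = (13*39)/2 = (½)*507 = 507/2 ≈ 253.50)
w(F) = -10 (w(F) = -4 + (F/F + 7/(-1)) = -4 + (1 + 7*(-1)) = -4 + (1 - 7) = -4 - 6 = -10)
j*w(-18) = (507/2)*(-10) = -2535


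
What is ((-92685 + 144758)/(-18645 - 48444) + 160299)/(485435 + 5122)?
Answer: 10754247538/32910978573 ≈ 0.32677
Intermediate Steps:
((-92685 + 144758)/(-18645 - 48444) + 160299)/(485435 + 5122) = (52073/(-67089) + 160299)/490557 = (52073*(-1/67089) + 160299)*(1/490557) = (-52073/67089 + 160299)*(1/490557) = (10754247538/67089)*(1/490557) = 10754247538/32910978573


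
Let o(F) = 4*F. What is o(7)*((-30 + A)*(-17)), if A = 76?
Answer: -21896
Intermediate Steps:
o(7)*((-30 + A)*(-17)) = (4*7)*((-30 + 76)*(-17)) = 28*(46*(-17)) = 28*(-782) = -21896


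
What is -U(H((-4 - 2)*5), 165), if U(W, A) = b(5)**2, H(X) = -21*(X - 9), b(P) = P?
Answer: -25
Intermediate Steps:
H(X) = 189 - 21*X (H(X) = -21*(-9 + X) = 189 - 21*X)
U(W, A) = 25 (U(W, A) = 5**2 = 25)
-U(H((-4 - 2)*5), 165) = -1*25 = -25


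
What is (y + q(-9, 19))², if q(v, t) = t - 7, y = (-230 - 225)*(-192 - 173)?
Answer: 27584891569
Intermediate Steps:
y = 166075 (y = -455*(-365) = 166075)
q(v, t) = -7 + t
(y + q(-9, 19))² = (166075 + (-7 + 19))² = (166075 + 12)² = 166087² = 27584891569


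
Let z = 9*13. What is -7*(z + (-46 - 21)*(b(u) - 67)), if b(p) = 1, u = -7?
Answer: -31773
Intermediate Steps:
z = 117
-7*(z + (-46 - 21)*(b(u) - 67)) = -7*(117 + (-46 - 21)*(1 - 67)) = -7*(117 - 67*(-66)) = -7*(117 + 4422) = -7*4539 = -31773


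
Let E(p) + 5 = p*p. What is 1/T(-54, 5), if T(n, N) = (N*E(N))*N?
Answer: 1/500 ≈ 0.0020000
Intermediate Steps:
E(p) = -5 + p**2 (E(p) = -5 + p*p = -5 + p**2)
T(n, N) = N**2*(-5 + N**2) (T(n, N) = (N*(-5 + N**2))*N = N**2*(-5 + N**2))
1/T(-54, 5) = 1/(5**2*(-5 + 5**2)) = 1/(25*(-5 + 25)) = 1/(25*20) = 1/500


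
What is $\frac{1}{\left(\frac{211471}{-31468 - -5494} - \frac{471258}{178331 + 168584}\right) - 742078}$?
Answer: $- \frac{693136170}{514367687601049} \approx -1.3475 \cdot 10^{-6}$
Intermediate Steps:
$\frac{1}{\left(\frac{211471}{-31468 - -5494} - \frac{471258}{178331 + 168584}\right) - 742078} = \frac{1}{\left(\frac{211471}{-31468 + 5494} - \frac{471258}{346915}\right) - 742078} = \frac{1}{\left(\frac{211471}{-25974} - \frac{471258}{346915}\right) - 742078} = \frac{1}{\left(211471 \left(- \frac{1}{25974}\right) - \frac{471258}{346915}\right) - 742078} = \frac{1}{\left(- \frac{16267}{1998} - \frac{471258}{346915}\right) - 742078} = \frac{1}{- \frac{6584839789}{693136170} - 742078} = \frac{1}{- \frac{514367687601049}{693136170}} = - \frac{693136170}{514367687601049}$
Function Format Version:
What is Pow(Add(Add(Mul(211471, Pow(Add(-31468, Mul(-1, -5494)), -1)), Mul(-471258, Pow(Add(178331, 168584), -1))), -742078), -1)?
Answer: Rational(-693136170, 514367687601049) ≈ -1.3475e-6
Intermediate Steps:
Pow(Add(Add(Mul(211471, Pow(Add(-31468, Mul(-1, -5494)), -1)), Mul(-471258, Pow(Add(178331, 168584), -1))), -742078), -1) = Pow(Add(Add(Mul(211471, Pow(Add(-31468, 5494), -1)), Mul(-471258, Pow(346915, -1))), -742078), -1) = Pow(Add(Add(Mul(211471, Pow(-25974, -1)), Mul(-471258, Rational(1, 346915))), -742078), -1) = Pow(Add(Add(Mul(211471, Rational(-1, 25974)), Rational(-471258, 346915)), -742078), -1) = Pow(Add(Add(Rational(-16267, 1998), Rational(-471258, 346915)), -742078), -1) = Pow(Add(Rational(-6584839789, 693136170), -742078), -1) = Pow(Rational(-514367687601049, 693136170), -1) = Rational(-693136170, 514367687601049)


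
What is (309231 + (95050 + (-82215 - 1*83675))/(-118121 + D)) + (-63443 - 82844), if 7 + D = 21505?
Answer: 684530824/4201 ≈ 1.6294e+5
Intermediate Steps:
D = 21498 (D = -7 + 21505 = 21498)
(309231 + (95050 + (-82215 - 1*83675))/(-118121 + D)) + (-63443 - 82844) = (309231 + (95050 + (-82215 - 1*83675))/(-118121 + 21498)) + (-63443 - 82844) = (309231 + (95050 + (-82215 - 83675))/(-96623)) - 146287 = (309231 + (95050 - 165890)*(-1/96623)) - 146287 = (309231 - 70840*(-1/96623)) - 146287 = (309231 + 3080/4201) - 146287 = 1299082511/4201 - 146287 = 684530824/4201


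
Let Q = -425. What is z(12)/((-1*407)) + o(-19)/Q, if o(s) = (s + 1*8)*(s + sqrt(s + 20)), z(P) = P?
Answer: -85686/172975 ≈ -0.49537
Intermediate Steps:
o(s) = (8 + s)*(s + sqrt(20 + s)) (o(s) = (s + 8)*(s + sqrt(20 + s)) = (8 + s)*(s + sqrt(20 + s)))
z(12)/((-1*407)) + o(-19)/Q = 12/((-1*407)) + ((-19)**2 + 8*(-19) + 8*sqrt(20 - 19) - 19*sqrt(20 - 19))/(-425) = 12/(-407) + (361 - 152 + 8*sqrt(1) - 19*sqrt(1))*(-1/425) = 12*(-1/407) + (361 - 152 + 8*1 - 19*1)*(-1/425) = -12/407 + (361 - 152 + 8 - 19)*(-1/425) = -12/407 + 198*(-1/425) = -12/407 - 198/425 = -85686/172975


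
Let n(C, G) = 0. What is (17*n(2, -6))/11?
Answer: 0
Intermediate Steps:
(17*n(2, -6))/11 = (17*0)/11 = 0*(1/11) = 0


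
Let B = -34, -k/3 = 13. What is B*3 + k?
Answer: -141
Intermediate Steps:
k = -39 (k = -3*13 = -39)
B*3 + k = -34*3 - 39 = -102 - 39 = -141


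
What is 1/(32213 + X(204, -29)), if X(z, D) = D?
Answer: 1/32184 ≈ 3.1071e-5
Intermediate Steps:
1/(32213 + X(204, -29)) = 1/(32213 - 29) = 1/32184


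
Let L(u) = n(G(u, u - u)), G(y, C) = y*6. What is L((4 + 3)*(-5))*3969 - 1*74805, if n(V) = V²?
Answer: 174958095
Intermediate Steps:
G(y, C) = 6*y
L(u) = 36*u² (L(u) = (6*u)² = 36*u²)
L((4 + 3)*(-5))*3969 - 1*74805 = (36*((4 + 3)*(-5))²)*3969 - 1*74805 = (36*(7*(-5))²)*3969 - 74805 = (36*(-35)²)*3969 - 74805 = (36*1225)*3969 - 74805 = 44100*3969 - 74805 = 175032900 - 74805 = 174958095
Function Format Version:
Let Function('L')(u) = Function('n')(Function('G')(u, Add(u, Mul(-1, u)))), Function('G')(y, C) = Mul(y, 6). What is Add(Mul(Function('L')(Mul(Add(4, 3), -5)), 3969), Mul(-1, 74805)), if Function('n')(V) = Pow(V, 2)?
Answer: 174958095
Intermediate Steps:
Function('G')(y, C) = Mul(6, y)
Function('L')(u) = Mul(36, Pow(u, 2)) (Function('L')(u) = Pow(Mul(6, u), 2) = Mul(36, Pow(u, 2)))
Add(Mul(Function('L')(Mul(Add(4, 3), -5)), 3969), Mul(-1, 74805)) = Add(Mul(Mul(36, Pow(Mul(Add(4, 3), -5), 2)), 3969), Mul(-1, 74805)) = Add(Mul(Mul(36, Pow(Mul(7, -5), 2)), 3969), -74805) = Add(Mul(Mul(36, Pow(-35, 2)), 3969), -74805) = Add(Mul(Mul(36, 1225), 3969), -74805) = Add(Mul(44100, 3969), -74805) = Add(175032900, -74805) = 174958095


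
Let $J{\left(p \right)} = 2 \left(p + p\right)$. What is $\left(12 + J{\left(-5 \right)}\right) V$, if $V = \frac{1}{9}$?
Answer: $- \frac{8}{9} \approx -0.88889$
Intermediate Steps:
$V = \frac{1}{9} \approx 0.11111$
$J{\left(p \right)} = 4 p$ ($J{\left(p \right)} = 2 \cdot 2 p = 4 p$)
$\left(12 + J{\left(-5 \right)}\right) V = \left(12 + 4 \left(-5\right)\right) \frac{1}{9} = \left(12 - 20\right) \frac{1}{9} = \left(-8\right) \frac{1}{9} = - \frac{8}{9}$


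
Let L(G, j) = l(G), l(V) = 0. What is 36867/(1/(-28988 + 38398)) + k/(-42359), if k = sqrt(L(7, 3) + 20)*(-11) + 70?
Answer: 14695119470660/42359 + 22*sqrt(5)/42359 ≈ 3.4692e+8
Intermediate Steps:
L(G, j) = 0
k = 70 - 22*sqrt(5) (k = sqrt(0 + 20)*(-11) + 70 = sqrt(20)*(-11) + 70 = (2*sqrt(5))*(-11) + 70 = -22*sqrt(5) + 70 = 70 - 22*sqrt(5) ≈ 20.807)
36867/(1/(-28988 + 38398)) + k/(-42359) = 36867/(1/(-28988 + 38398)) + (70 - 22*sqrt(5))/(-42359) = 36867/(1/9410) + (70 - 22*sqrt(5))*(-1/42359) = 36867/(1/9410) + (-70/42359 + 22*sqrt(5)/42359) = 36867*9410 + (-70/42359 + 22*sqrt(5)/42359) = 346918470 + (-70/42359 + 22*sqrt(5)/42359) = 14695119470660/42359 + 22*sqrt(5)/42359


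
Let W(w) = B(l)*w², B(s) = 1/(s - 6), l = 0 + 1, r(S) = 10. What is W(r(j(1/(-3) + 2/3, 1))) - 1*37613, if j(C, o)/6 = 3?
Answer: -37633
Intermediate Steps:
j(C, o) = 18 (j(C, o) = 6*3 = 18)
l = 1
B(s) = 1/(-6 + s)
W(w) = -w²/5 (W(w) = w²/(-6 + 1) = w²/(-5) = -w²/5)
W(r(j(1/(-3) + 2/3, 1))) - 1*37613 = -⅕*10² - 1*37613 = -⅕*100 - 37613 = -20 - 37613 = -37633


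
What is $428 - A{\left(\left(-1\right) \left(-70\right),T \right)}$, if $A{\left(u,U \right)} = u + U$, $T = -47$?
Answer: $405$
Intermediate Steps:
$A{\left(u,U \right)} = U + u$
$428 - A{\left(\left(-1\right) \left(-70\right),T \right)} = 428 - \left(-47 - -70\right) = 428 - \left(-47 + 70\right) = 428 - 23 = 405$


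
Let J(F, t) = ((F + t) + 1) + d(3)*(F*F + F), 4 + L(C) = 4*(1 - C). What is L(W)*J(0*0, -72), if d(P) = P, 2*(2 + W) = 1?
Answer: -426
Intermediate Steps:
W = -3/2 (W = -2 + (½)*1 = -2 + ½ = -3/2 ≈ -1.5000)
L(C) = -4*C (L(C) = -4 + 4*(1 - C) = -4 + (4 - 4*C) = -4*C)
J(F, t) = 1 + t + 3*F² + 4*F (J(F, t) = ((F + t) + 1) + 3*(F*F + F) = (1 + F + t) + 3*(F² + F) = (1 + F + t) + 3*(F + F²) = (1 + F + t) + (3*F + 3*F²) = 1 + t + 3*F² + 4*F)
L(W)*J(0*0, -72) = (-4*(-3/2))*(1 - 72 + 3*(0*0)² + 4*(0*0)) = 6*(1 - 72 + 3*0² + 4*0) = 6*(1 - 72 + 3*0 + 0) = 6*(1 - 72 + 0 + 0) = 6*(-71) = -426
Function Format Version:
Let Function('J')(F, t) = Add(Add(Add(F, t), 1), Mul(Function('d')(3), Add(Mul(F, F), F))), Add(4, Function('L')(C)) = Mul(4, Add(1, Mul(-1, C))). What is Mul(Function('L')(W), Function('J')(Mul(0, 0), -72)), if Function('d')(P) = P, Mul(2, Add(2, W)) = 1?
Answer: -426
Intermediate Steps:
W = Rational(-3, 2) (W = Add(-2, Mul(Rational(1, 2), 1)) = Add(-2, Rational(1, 2)) = Rational(-3, 2) ≈ -1.5000)
Function('L')(C) = Mul(-4, C) (Function('L')(C) = Add(-4, Mul(4, Add(1, Mul(-1, C)))) = Add(-4, Add(4, Mul(-4, C))) = Mul(-4, C))
Function('J')(F, t) = Add(1, t, Mul(3, Pow(F, 2)), Mul(4, F)) (Function('J')(F, t) = Add(Add(Add(F, t), 1), Mul(3, Add(Mul(F, F), F))) = Add(Add(1, F, t), Mul(3, Add(Pow(F, 2), F))) = Add(Add(1, F, t), Mul(3, Add(F, Pow(F, 2)))) = Add(Add(1, F, t), Add(Mul(3, F), Mul(3, Pow(F, 2)))) = Add(1, t, Mul(3, Pow(F, 2)), Mul(4, F)))
Mul(Function('L')(W), Function('J')(Mul(0, 0), -72)) = Mul(Mul(-4, Rational(-3, 2)), Add(1, -72, Mul(3, Pow(Mul(0, 0), 2)), Mul(4, Mul(0, 0)))) = Mul(6, Add(1, -72, Mul(3, Pow(0, 2)), Mul(4, 0))) = Mul(6, Add(1, -72, Mul(3, 0), 0)) = Mul(6, Add(1, -72, 0, 0)) = Mul(6, -71) = -426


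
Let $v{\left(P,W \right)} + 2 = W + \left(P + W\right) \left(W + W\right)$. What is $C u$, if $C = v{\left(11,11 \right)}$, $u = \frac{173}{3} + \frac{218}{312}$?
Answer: $\frac{1496255}{52} \approx 28774.0$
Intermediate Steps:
$v{\left(P,W \right)} = -2 + W + 2 W \left(P + W\right)$ ($v{\left(P,W \right)} = -2 + \left(W + \left(P + W\right) \left(W + W\right)\right) = -2 + \left(W + \left(P + W\right) 2 W\right) = -2 + \left(W + 2 W \left(P + W\right)\right) = -2 + W + 2 W \left(P + W\right)$)
$u = \frac{3035}{52}$ ($u = 173 \cdot \frac{1}{3} + 218 \cdot \frac{1}{312} = \frac{173}{3} + \frac{109}{156} = \frac{3035}{52} \approx 58.365$)
$C = 493$ ($C = -2 + 11 + 2 \cdot 11^{2} + 2 \cdot 11 \cdot 11 = -2 + 11 + 2 \cdot 121 + 242 = -2 + 11 + 242 + 242 = 493$)
$C u = 493 \cdot \frac{3035}{52} = \frac{1496255}{52}$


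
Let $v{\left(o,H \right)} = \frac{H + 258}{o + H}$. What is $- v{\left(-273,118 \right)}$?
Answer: $\frac{376}{155} \approx 2.4258$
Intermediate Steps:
$v{\left(o,H \right)} = \frac{258 + H}{H + o}$
$- v{\left(-273,118 \right)} = - \frac{258 + 118}{118 - 273} = - \frac{376}{-155} = - \frac{\left(-1\right) 376}{155} = \left(-1\right) \left(- \frac{376}{155}\right) = \frac{376}{155}$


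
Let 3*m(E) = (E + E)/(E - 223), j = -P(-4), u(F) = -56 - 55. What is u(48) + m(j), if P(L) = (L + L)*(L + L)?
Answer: -95443/861 ≈ -110.85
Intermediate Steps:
P(L) = 4*L**2 (P(L) = (2*L)*(2*L) = 4*L**2)
u(F) = -111
j = -64 (j = -4*(-4)**2 = -4*16 = -1*64 = -64)
m(E) = 2*E/(3*(-223 + E)) (m(E) = ((E + E)/(E - 223))/3 = ((2*E)/(-223 + E))/3 = (2*E/(-223 + E))/3 = 2*E/(3*(-223 + E)))
u(48) + m(j) = -111 + (2/3)*(-64)/(-223 - 64) = -111 + (2/3)*(-64)/(-287) = -111 + (2/3)*(-64)*(-1/287) = -111 + 128/861 = -95443/861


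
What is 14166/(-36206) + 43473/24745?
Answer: 611722884/447958735 ≈ 1.3656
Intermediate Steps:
14166/(-36206) + 43473/24745 = 14166*(-1/36206) + 43473*(1/24745) = -7083/18103 + 43473/24745 = 611722884/447958735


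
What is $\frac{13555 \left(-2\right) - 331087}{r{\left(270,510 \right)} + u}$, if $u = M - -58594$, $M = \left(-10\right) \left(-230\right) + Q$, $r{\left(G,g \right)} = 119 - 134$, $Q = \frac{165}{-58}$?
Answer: $- \frac{6925142}{1176939} \approx -5.884$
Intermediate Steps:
$Q = - \frac{165}{58}$ ($Q = 165 \left(- \frac{1}{58}\right) = - \frac{165}{58} \approx -2.8448$)
$r{\left(G,g \right)} = -15$ ($r{\left(G,g \right)} = 119 - 134 = -15$)
$M = \frac{133235}{58}$ ($M = \left(-10\right) \left(-230\right) - \frac{165}{58} = 2300 - \frac{165}{58} = \frac{133235}{58} \approx 2297.2$)
$u = \frac{3531687}{58}$ ($u = \frac{133235}{58} - -58594 = \frac{133235}{58} + 58594 = \frac{3531687}{58} \approx 60891.0$)
$\frac{13555 \left(-2\right) - 331087}{r{\left(270,510 \right)} + u} = \frac{13555 \left(-2\right) - 331087}{-15 + \frac{3531687}{58}} = \frac{-27110 - 331087}{\frac{3530817}{58}} = \left(-358197\right) \frac{58}{3530817} = - \frac{6925142}{1176939}$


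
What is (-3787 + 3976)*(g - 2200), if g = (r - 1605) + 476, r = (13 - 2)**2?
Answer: -606312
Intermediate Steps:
r = 121 (r = 11**2 = 121)
g = -1008 (g = (121 - 1605) + 476 = -1484 + 476 = -1008)
(-3787 + 3976)*(g - 2200) = (-3787 + 3976)*(-1008 - 2200) = 189*(-3208) = -606312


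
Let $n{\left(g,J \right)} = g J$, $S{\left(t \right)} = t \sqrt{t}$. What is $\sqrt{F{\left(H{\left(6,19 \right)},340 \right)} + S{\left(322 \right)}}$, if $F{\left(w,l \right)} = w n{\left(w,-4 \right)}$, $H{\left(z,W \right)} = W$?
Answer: $\sqrt{-1444 + 322 \sqrt{322}} \approx 65.834$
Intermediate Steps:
$S{\left(t \right)} = t^{\frac{3}{2}}$
$n{\left(g,J \right)} = J g$
$F{\left(w,l \right)} = - 4 w^{2}$ ($F{\left(w,l \right)} = w \left(- 4 w\right) = - 4 w^{2}$)
$\sqrt{F{\left(H{\left(6,19 \right)},340 \right)} + S{\left(322 \right)}} = \sqrt{- 4 \cdot 19^{2} + 322^{\frac{3}{2}}} = \sqrt{\left(-4\right) 361 + 322 \sqrt{322}} = \sqrt{-1444 + 322 \sqrt{322}}$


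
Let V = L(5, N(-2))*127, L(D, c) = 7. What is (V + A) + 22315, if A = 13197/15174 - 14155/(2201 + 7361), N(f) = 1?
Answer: 280555638208/12091149 ≈ 23203.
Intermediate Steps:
V = 889 (V = 7*127 = 889)
A = -7383188/12091149 (A = 13197*(1/15174) - 14155/9562 = 4399/5058 - 14155*1/9562 = 4399/5058 - 14155/9562 = -7383188/12091149 ≈ -0.61063)
(V + A) + 22315 = (889 - 7383188/12091149) + 22315 = 10741648273/12091149 + 22315 = 280555638208/12091149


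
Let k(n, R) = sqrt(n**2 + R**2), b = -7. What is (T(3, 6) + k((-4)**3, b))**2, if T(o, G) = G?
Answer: (6 + sqrt(4145))**2 ≈ 4953.6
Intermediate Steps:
k(n, R) = sqrt(R**2 + n**2)
(T(3, 6) + k((-4)**3, b))**2 = (6 + sqrt((-7)**2 + ((-4)**3)**2))**2 = (6 + sqrt(49 + (-64)**2))**2 = (6 + sqrt(49 + 4096))**2 = (6 + sqrt(4145))**2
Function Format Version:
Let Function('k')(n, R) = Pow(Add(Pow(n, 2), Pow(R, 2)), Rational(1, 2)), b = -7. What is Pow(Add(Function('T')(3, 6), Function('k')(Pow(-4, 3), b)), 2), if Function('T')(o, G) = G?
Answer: Pow(Add(6, Pow(4145, Rational(1, 2))), 2) ≈ 4953.6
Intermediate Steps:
Function('k')(n, R) = Pow(Add(Pow(R, 2), Pow(n, 2)), Rational(1, 2))
Pow(Add(Function('T')(3, 6), Function('k')(Pow(-4, 3), b)), 2) = Pow(Add(6, Pow(Add(Pow(-7, 2), Pow(Pow(-4, 3), 2)), Rational(1, 2))), 2) = Pow(Add(6, Pow(Add(49, Pow(-64, 2)), Rational(1, 2))), 2) = Pow(Add(6, Pow(Add(49, 4096), Rational(1, 2))), 2) = Pow(Add(6, Pow(4145, Rational(1, 2))), 2)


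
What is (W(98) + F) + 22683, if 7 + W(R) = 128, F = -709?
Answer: 22095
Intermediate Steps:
W(R) = 121 (W(R) = -7 + 128 = 121)
(W(98) + F) + 22683 = (121 - 709) + 22683 = -588 + 22683 = 22095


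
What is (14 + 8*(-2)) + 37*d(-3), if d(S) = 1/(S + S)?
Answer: -49/6 ≈ -8.1667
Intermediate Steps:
d(S) = 1/(2*S)
(14 + 8*(-2)) + 37*d(-3) = (14 + 8*(-2)) + 37*((½)/(-3)) = (14 - 16) + 37*((½)*(-⅓)) = -2 + 37*(-⅙) = -2 - 37/6 = -49/6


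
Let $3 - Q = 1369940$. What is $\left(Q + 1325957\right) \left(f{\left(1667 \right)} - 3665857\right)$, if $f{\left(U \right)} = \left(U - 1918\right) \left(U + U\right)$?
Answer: $198028350180$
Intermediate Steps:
$f{\left(U \right)} = 2 U \left(-1918 + U\right)$ ($f{\left(U \right)} = \left(-1918 + U\right) 2 U = 2 U \left(-1918 + U\right)$)
$Q = -1369937$ ($Q = 3 - 1369940 = -1369937$)
$\left(Q + 1325957\right) \left(f{\left(1667 \right)} - 3665857\right) = \left(-1369937 + 1325957\right) \left(2 \cdot 1667 \left(-1918 + 1667\right) - 3665857\right) = - 43980 \left(2 \cdot 1667 \left(-251\right) - 3665857\right) = - 43980 \left(-836834 - 3665857\right) = \left(-43980\right) \left(-4502691\right) = 198028350180$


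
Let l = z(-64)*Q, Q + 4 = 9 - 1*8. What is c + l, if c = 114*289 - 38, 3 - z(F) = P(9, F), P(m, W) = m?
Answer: 32926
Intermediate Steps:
z(F) = -6 (z(F) = 3 - 1*9 = 3 - 9 = -6)
Q = -3 (Q = -4 + (9 - 1*8) = -4 + (9 - 8) = -4 + 1 = -3)
c = 32908 (c = 32946 - 38 = 32908)
l = 18 (l = -6*(-3) = 18)
c + l = 32908 + 18 = 32926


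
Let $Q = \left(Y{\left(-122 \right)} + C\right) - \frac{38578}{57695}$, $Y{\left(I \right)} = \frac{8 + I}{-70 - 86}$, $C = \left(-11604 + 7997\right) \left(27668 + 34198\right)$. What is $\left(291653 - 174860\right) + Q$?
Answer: $- \frac{334566415777653}{1500070} \approx -2.2303 \cdot 10^{8}$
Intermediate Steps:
$C = -223150662$ ($C = \left(-3607\right) 61866 = -223150662$)
$Y{\left(I \right)} = - \frac{2}{39} - \frac{I}{156}$ ($Y{\left(I \right)} = \frac{8 + I}{-156} = \left(8 + I\right) \left(- \frac{1}{156}\right) = - \frac{2}{39} - \frac{I}{156}$)
$Q = - \frac{334741613453163}{1500070}$ ($Q = \left(\left(- \frac{2}{39} - - \frac{61}{78}\right) - 223150662\right) - \frac{38578}{57695} = \left(\left(- \frac{2}{39} + \frac{61}{78}\right) - 223150662\right) - \frac{38578}{57695} = \left(\frac{19}{26} - 223150662\right) - \frac{38578}{57695} = - \frac{5801917193}{26} - \frac{38578}{57695} = - \frac{334741613453163}{1500070} \approx -2.2315 \cdot 10^{8}$)
$\left(291653 - 174860\right) + Q = \left(291653 - 174860\right) - \frac{334741613453163}{1500070} = 116793 - \frac{334741613453163}{1500070} = - \frac{334566415777653}{1500070}$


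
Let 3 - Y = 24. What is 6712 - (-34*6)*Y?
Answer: 2428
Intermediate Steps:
Y = -21 (Y = 3 - 1*24 = 3 - 24 = -21)
6712 - (-34*6)*Y = 6712 - (-34*6)*(-21) = 6712 - (-204)*(-21) = 6712 - 1*4284 = 6712 - 4284 = 2428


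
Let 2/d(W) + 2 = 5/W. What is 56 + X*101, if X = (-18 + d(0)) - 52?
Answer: -7014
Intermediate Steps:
d(W) = 2/(-2 + 5/W)
X = -70 (X = (-18 - 2*0/(-5 + 2*0)) - 52 = (-18 - 2*0/(-5 + 0)) - 52 = (-18 - 2*0/(-5)) - 52 = (-18 - 2*0*(-⅕)) - 52 = (-18 + 0) - 52 = -18 - 52 = -70)
56 + X*101 = 56 - 70*101 = 56 - 7070 = -7014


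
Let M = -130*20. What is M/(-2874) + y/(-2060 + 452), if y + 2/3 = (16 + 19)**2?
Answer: 331033/2310696 ≈ 0.14326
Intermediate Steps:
M = -2600
y = 3673/3 (y = -2/3 + (16 + 19)**2 = -2/3 + 35**2 = -2/3 + 1225 = 3673/3 ≈ 1224.3)
M/(-2874) + y/(-2060 + 452) = -2600/(-2874) + 3673/(3*(-2060 + 452)) = -2600*(-1/2874) + (3673/3)/(-1608) = 1300/1437 + (3673/3)*(-1/1608) = 1300/1437 - 3673/4824 = 331033/2310696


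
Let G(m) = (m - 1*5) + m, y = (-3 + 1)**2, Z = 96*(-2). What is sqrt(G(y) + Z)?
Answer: 3*I*sqrt(21) ≈ 13.748*I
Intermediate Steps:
Z = -192
y = 4 (y = (-2)**2 = 4)
G(m) = -5 + 2*m (G(m) = (m - 5) + m = (-5 + m) + m = -5 + 2*m)
sqrt(G(y) + Z) = sqrt((-5 + 2*4) - 192) = sqrt((-5 + 8) - 192) = sqrt(3 - 192) = sqrt(-189) = 3*I*sqrt(21)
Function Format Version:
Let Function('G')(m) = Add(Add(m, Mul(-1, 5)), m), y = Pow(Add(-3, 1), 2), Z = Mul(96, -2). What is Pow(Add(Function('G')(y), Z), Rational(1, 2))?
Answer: Mul(3, I, Pow(21, Rational(1, 2))) ≈ Mul(13.748, I)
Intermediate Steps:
Z = -192
y = 4 (y = Pow(-2, 2) = 4)
Function('G')(m) = Add(-5, Mul(2, m)) (Function('G')(m) = Add(Add(m, -5), m) = Add(Add(-5, m), m) = Add(-5, Mul(2, m)))
Pow(Add(Function('G')(y), Z), Rational(1, 2)) = Pow(Add(Add(-5, Mul(2, 4)), -192), Rational(1, 2)) = Pow(Add(Add(-5, 8), -192), Rational(1, 2)) = Pow(Add(3, -192), Rational(1, 2)) = Pow(-189, Rational(1, 2)) = Mul(3, I, Pow(21, Rational(1, 2)))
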